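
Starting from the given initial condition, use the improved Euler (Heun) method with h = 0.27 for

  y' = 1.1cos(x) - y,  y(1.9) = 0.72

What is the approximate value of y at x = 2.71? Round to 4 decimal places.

-0.0971

Heun: k1 = f(x_n, y_n); k2 = f(x_n + h, y_n + h·k1); y_{n+1} = y_n + (h/2)·(k1 + k2).
x=1.900000, y=0.720000:
  k1 = f(1.900000, 0.720000) = -1.075619
  k2 = f(2.170000, 0.429583) = -1.049967
  y ← 0.720000 + (0.27/2)·(-1.075619 + (-1.049967)) = 0.433046
x=2.170000, y=0.433046:
  k1 = f(2.170000, 0.433046) = -1.053430
  k2 = f(2.440000, 0.148620) = -0.988817
  y ← 0.433046 + (0.27/2)·(-1.053430 + (-0.988817)) = 0.157343
x=2.440000, y=0.157343:
  k1 = f(2.440000, 0.157343) = -0.997539
  k2 = f(2.710000, -0.111993) = -0.887138
  y ← 0.157343 + (0.27/2)·(-0.997539 + (-0.887138)) = -0.097089
y(2.71) ≈ -0.0971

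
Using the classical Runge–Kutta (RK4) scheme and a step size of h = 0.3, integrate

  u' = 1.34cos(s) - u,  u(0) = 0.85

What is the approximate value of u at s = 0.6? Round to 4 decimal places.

RK4: k1 = f(s_n, u_n); k2 = f(s_n + h/2, u_n + (h/2)·k1); k3 = f(s_n + h/2, u_n + (h/2)·k2); k4 = f(s_n + h, u_n + h·k3); u_{n+1} = u_n + (h/6)·(k1 + 2k2 + 2k3 + k4).
s=0.000000, u=0.850000:
  k1 = f(0.000000, 0.850000) = 0.490000
  k2 = f(0.150000, 0.923500) = 0.401453
  k3 = f(0.150000, 0.910218) = 0.414735
  k4 = f(0.300000, 0.974421) = 0.305730
  u ← 0.850000 + (0.3/6)·(k1 + 2k2 + 2k3 + k4) = 0.971405
s=0.300000, u=0.971405:
  k1 = f(0.300000, 0.971405) = 0.308746
  k2 = f(0.450000, 1.017717) = 0.188882
  k3 = f(0.450000, 0.999738) = 0.206861
  k4 = f(0.600000, 1.033464) = 0.072486
  u ← 0.971405 + (0.3/6)·(k1 + 2k2 + 2k3 + k4) = 1.030041
u(0.6) ≈ 1.0300

1.0300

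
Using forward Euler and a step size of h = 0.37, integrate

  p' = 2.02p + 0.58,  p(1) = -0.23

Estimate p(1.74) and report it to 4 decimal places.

Euler: p_{n+1} = p_n + h·f(t_n, p_n).
t=1.000000, p=-0.230000: f=0.115400 → p ← -0.230000 + 0.37·0.115400 = -0.187302
t=1.370000, p=-0.187302: f=0.201650 → p ← -0.187302 + 0.37·0.201650 = -0.112692
p(1.74) ≈ -0.1127

-0.1127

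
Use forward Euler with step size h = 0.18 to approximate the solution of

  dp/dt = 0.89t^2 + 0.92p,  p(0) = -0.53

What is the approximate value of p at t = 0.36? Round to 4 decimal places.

Euler: p_{n+1} = p_n + h·f(t_n, p_n).
t=0.000000, p=-0.530000: f=-0.487600 → p ← -0.530000 + 0.18·(-0.487600) = -0.617768
t=0.180000, p=-0.617768: f=-0.539511 → p ← -0.617768 + 0.18·(-0.539511) = -0.714880
p(0.36) ≈ -0.7149

-0.7149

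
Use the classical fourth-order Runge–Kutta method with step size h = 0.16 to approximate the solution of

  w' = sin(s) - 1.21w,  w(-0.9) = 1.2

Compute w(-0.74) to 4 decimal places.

0.8828

RK4: k1 = f(s_n, w_n); k2 = f(s_n + h/2, w_n + (h/2)·k1); k3 = f(s_n + h/2, w_n + (h/2)·k2); k4 = f(s_n + h, w_n + h·k3); w_{n+1} = w_n + (h/6)·(k1 + 2k2 + 2k3 + k4).
s=-0.900000, w=1.200000:
  k1 = f(-0.900000, 1.200000) = -2.235327
  k2 = f(-0.820000, 1.021174) = -1.966766
  k3 = f(-0.820000, 1.042659) = -1.992763
  k4 = f(-0.740000, 0.881158) = -1.740489
  w ← 1.200000 + (0.16/6)·(k1 + 2k2 + 2k3 + k4) = 0.882803
w(-0.74) ≈ 0.8828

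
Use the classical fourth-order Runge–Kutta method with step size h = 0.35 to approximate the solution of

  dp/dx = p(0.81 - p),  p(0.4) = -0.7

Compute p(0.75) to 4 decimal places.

-1.2951

RK4: k1 = f(x_n, p_n); k2 = f(x_n + h/2, p_n + (h/2)·k1); k3 = f(x_n + h/2, p_n + (h/2)·k2); k4 = f(x_n + h, p_n + h·k3); p_{n+1} = p_n + (h/6)·(k1 + 2k2 + 2k3 + k4).
x=0.400000, p=-0.700000:
  k1 = f(0.400000, -0.700000) = -1.057000
  k2 = f(0.575000, -0.884975) = -1.500011
  k3 = f(0.575000, -0.962502) = -1.706036
  k4 = f(0.750000, -1.297113) = -2.733163
  p ← -0.700000 + (0.35/6)·(k1 + 2k2 + 2k3 + k4) = -1.295132
p(0.75) ≈ -1.2951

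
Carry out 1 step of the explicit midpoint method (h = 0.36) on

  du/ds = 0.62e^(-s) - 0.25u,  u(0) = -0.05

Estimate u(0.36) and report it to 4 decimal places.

Midpoint: k1 = f(s_n, u_n); k2 = f(s_n + h/2, u_n + (h/2)·k1); u_{n+1} = u_n + h·k2.
s=0.000000, u=-0.050000:
  k1 = f(0.000000, -0.050000) = 0.632500
  k2 = f(0.180000, 0.063850) = 0.501905
  u ← -0.050000 + 0.36·0.501905 = 0.130686
u(0.36) ≈ 0.1307

0.1307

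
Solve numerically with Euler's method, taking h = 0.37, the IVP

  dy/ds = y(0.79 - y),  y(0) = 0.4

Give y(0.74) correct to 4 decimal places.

0.5140

Euler: y_{n+1} = y_n + h·f(s_n, y_n).
s=0.000000, y=0.400000: f=0.156000 → y ← 0.400000 + 0.37·0.156000 = 0.457720
s=0.370000, y=0.457720: f=0.152091 → y ← 0.457720 + 0.37·0.152091 = 0.513994
y(0.74) ≈ 0.5140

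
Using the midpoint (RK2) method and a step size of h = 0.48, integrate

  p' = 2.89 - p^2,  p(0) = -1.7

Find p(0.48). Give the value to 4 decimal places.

-1.7000

Midpoint: k1 = f(t_n, p_n); k2 = f(t_n + h/2, p_n + (h/2)·k1); p_{n+1} = p_n + h·k2.
t=0.000000, p=-1.700000:
  k1 = f(0.000000, -1.700000) = 0.000000
  k2 = f(0.240000, -1.700000) = 0.000000
  p ← -1.700000 + 0.48·0.000000 = -1.700000
p(0.48) ≈ -1.7000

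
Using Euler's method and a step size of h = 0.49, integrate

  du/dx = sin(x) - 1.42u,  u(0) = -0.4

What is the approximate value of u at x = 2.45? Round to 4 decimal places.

0.6448

Euler: u_{n+1} = u_n + h·f(x_n, u_n).
x=0.000000, u=-0.400000: f=0.568000 → u ← -0.400000 + 0.49·0.568000 = -0.121680
x=0.490000, u=-0.121680: f=0.643411 → u ← -0.121680 + 0.49·0.643411 = 0.193592
x=0.980000, u=0.193592: f=0.555597 → u ← 0.193592 + 0.49·0.555597 = 0.465834
x=1.470000, u=0.465834: f=0.333440 → u ← 0.465834 + 0.49·0.333440 = 0.629220
x=1.960000, u=0.629220: f=0.031720 → u ← 0.629220 + 0.49·0.031720 = 0.644762
u(2.45) ≈ 0.6448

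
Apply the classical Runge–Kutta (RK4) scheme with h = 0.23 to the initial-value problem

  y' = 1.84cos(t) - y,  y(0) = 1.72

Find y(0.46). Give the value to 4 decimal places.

1.7378

RK4: k1 = f(t_n, y_n); k2 = f(t_n + h/2, y_n + (h/2)·k1); k3 = f(t_n + h/2, y_n + (h/2)·k2); k4 = f(t_n + h, y_n + h·k3); y_{n+1} = y_n + (h/6)·(k1 + 2k2 + 2k3 + k4).
t=0.000000, y=1.720000:
  k1 = f(0.000000, 1.720000) = 0.120000
  k2 = f(0.115000, 1.733800) = 0.094046
  k3 = f(0.115000, 1.730815) = 0.097031
  k4 = f(0.230000, 1.742317) = 0.049229
  y ← 1.720000 + (0.23/6)·(k1 + 2k2 + 2k3 + k4) = 1.741136
t=0.230000, y=1.741136:
  k1 = f(0.230000, 1.741136) = 0.050410
  k2 = f(0.345000, 1.746934) = -0.015355
  k3 = f(0.345000, 1.739371) = -0.007792
  k4 = f(0.460000, 1.739344) = -0.090608
  y ← 1.741136 + (0.23/6)·(k1 + 2k2 + 2k3 + k4) = 1.737821
y(0.46) ≈ 1.7378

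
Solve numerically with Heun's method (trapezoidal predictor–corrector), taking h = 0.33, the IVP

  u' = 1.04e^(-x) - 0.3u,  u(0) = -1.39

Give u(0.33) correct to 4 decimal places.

Heun: k1 = f(x_n, u_n); k2 = f(x_n + h, u_n + h·k1); u_{n+1} = u_n + (h/2)·(k1 + k2).
x=0.000000, u=-1.390000:
  k1 = f(0.000000, -1.390000) = 1.457000
  k2 = f(0.330000, -0.909190) = 1.020438
  u ← -1.390000 + (0.33/2)·(1.457000 + 1.020438) = -0.981223
u(0.33) ≈ -0.9812

-0.9812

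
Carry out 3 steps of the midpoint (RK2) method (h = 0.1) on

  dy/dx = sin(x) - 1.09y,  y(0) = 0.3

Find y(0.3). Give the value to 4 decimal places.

0.2571

Midpoint: k1 = f(x_n, y_n); k2 = f(x_n + h/2, y_n + (h/2)·k1); y_{n+1} = y_n + h·k2.
x=0.000000, y=0.300000:
  k1 = f(0.000000, 0.300000) = -0.327000
  k2 = f(0.050000, 0.283650) = -0.259199
  y ← 0.300000 + 0.1·(-0.259199) = 0.274080
x=0.100000, y=0.274080:
  k1 = f(0.100000, 0.274080) = -0.198914
  k2 = f(0.150000, 0.264134) = -0.138468
  y ← 0.274080 + 0.1·(-0.138468) = 0.260233
x=0.200000, y=0.260233:
  k1 = f(0.200000, 0.260233) = -0.084985
  k2 = f(0.250000, 0.255984) = -0.031619
  y ← 0.260233 + 0.1·(-0.031619) = 0.257071
y(0.3) ≈ 0.2571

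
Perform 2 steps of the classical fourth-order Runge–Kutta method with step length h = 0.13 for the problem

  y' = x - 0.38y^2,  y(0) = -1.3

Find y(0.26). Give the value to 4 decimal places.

RK4: k1 = f(x_n, y_n); k2 = f(x_n + h/2, y_n + (h/2)·k1); k3 = f(x_n + h/2, y_n + (h/2)·k2); k4 = f(x_n + h, y_n + h·k3); y_{n+1} = y_n + (h/6)·(k1 + 2k2 + 2k3 + k4).
x=0.000000, y=-1.300000:
  k1 = f(0.000000, -1.300000) = -0.642200
  k2 = f(0.065000, -1.341743) = -0.619104
  k3 = f(0.065000, -1.340242) = -0.617574
  k4 = f(0.130000, -1.380285) = -0.593971
  y ← -1.300000 + (0.13/6)·(k1 + 2k2 + 2k3 + k4) = -1.380373
x=0.130000, y=-1.380373:
  k1 = f(0.130000, -1.380373) = -0.594063
  k2 = f(0.195000, -1.418987) = -0.570139
  k3 = f(0.195000, -1.417432) = -0.568463
  k4 = f(0.260000, -1.454273) = -0.543666
  y ← -1.380373 + (0.13/6)·(k1 + 2k2 + 2k3 + k4) = -1.454363
y(0.26) ≈ -1.4544

-1.4544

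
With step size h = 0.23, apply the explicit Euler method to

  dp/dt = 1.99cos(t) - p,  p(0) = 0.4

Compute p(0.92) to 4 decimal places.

1.2826

Euler: p_{n+1} = p_n + h·f(t_n, p_n).
t=0.000000, p=0.400000: f=1.590000 → p ← 0.400000 + 0.23·1.590000 = 0.765700
t=0.230000, p=0.765700: f=1.171896 → p ← 0.765700 + 0.23·1.171896 = 1.035236
t=0.460000, p=1.035236: f=0.747908 → p ← 1.035236 + 0.23·0.747908 = 1.207255
t=0.690000, p=1.207255: f=0.327525 → p ← 1.207255 + 0.23·0.327525 = 1.282586
p(0.92) ≈ 1.2826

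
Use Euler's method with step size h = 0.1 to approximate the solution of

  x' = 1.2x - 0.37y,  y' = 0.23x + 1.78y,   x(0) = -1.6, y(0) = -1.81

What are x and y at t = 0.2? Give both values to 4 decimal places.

Euler on (x,y): x_{n+1} = x_n + h·x', y_{n+1} = y_n + h·y'.
0.000000: (-1.600000, -1.810000); f=(-1.250300, -3.589800) → (-1.725030, -2.168980)
0.100000: (-1.725030, -2.168980); f=(-1.267513, -4.257541) → (-1.851781, -2.594734)
(x(0.2), y(0.2)) ≈ (-1.8518, -2.5947)

-1.8518, -2.5947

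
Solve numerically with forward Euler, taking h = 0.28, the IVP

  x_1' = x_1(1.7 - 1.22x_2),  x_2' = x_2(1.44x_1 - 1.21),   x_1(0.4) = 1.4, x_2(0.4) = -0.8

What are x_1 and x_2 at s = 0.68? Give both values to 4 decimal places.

Euler on (x_1,x_2): x_1_{n+1} = x_1_n + h·x_1', x_2_{n+1} = x_2_n + h·x_2'.
0.400000: (1.400000, -0.800000); f=(3.746400, -0.644800) → (2.448992, -0.980544)
(x_1(0.68), x_2(0.68)) ≈ (2.4490, -0.9805)

2.4490, -0.9805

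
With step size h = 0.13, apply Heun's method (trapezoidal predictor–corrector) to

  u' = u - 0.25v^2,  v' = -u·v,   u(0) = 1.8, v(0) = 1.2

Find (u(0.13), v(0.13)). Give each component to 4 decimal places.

2.0090, 0.9409

Heun on (u,v): k1 = f(x_n, state_n); k2 = f(x_n + h, state_n + h·k1); state_{n+1} = state_n + (h/2)·(k1 + k2).
0.000000: (1.800000, 1.200000)
  k1 = (1.440000, -2.160000)
  predictor → (1.987200, 0.919200)
  k2 = (1.775968, -1.826634)
  → (2.009038, 0.940869)
(u(0.13), v(0.13)) ≈ (2.0090, 0.9409)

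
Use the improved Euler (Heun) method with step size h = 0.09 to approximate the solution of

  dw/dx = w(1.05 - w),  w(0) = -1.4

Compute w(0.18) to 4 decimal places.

-2.3156

Heun: k1 = f(x_n, w_n); k2 = f(x_n + h, w_n + h·k1); w_{n+1} = w_n + (h/2)·(k1 + k2).
x=0.000000, w=-1.400000:
  k1 = f(0.000000, -1.400000) = -3.430000
  k2 = f(0.090000, -1.708700) = -4.713791
  w ← -1.400000 + (0.09/2)·(-3.430000 + (-4.713791)) = -1.766471
x=0.090000, w=-1.766471:
  k1 = f(0.090000, -1.766471) = -4.975212
  k2 = f(0.180000, -2.214240) = -7.227809
  w ← -1.766471 + (0.09/2)·(-4.975212 + (-7.227809)) = -2.315607
w(0.18) ≈ -2.3156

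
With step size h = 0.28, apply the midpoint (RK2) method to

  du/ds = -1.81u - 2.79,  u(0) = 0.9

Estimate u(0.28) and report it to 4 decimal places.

-0.0238

Midpoint: k1 = f(s_n, u_n); k2 = f(s_n + h/2, u_n + (h/2)·k1); u_{n+1} = u_n + h·k2.
s=0.000000, u=0.900000:
  k1 = f(0.000000, 0.900000) = -4.419000
  k2 = f(0.140000, 0.281340) = -3.299225
  u ← 0.900000 + 0.28·(-3.299225) = -0.023783
u(0.28) ≈ -0.0238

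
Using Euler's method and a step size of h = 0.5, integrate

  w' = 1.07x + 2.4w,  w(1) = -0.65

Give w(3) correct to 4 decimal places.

Euler: w_{n+1} = w_n + h·f(x_n, w_n).
x=1.000000, w=-0.650000: f=-0.490000 → w ← -0.650000 + 0.5·(-0.490000) = -0.895000
x=1.500000, w=-0.895000: f=-0.543000 → w ← -0.895000 + 0.5·(-0.543000) = -1.166500
x=2.000000, w=-1.166500: f=-0.659600 → w ← -1.166500 + 0.5·(-0.659600) = -1.496300
x=2.500000, w=-1.496300: f=-0.916120 → w ← -1.496300 + 0.5·(-0.916120) = -1.954360
w(3) ≈ -1.9544

-1.9544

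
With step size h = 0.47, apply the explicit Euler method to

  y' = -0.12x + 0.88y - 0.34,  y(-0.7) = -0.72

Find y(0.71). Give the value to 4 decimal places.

Euler: y_{n+1} = y_n + h·f(x_n, y_n).
x=-0.700000, y=-0.720000: f=-0.889600 → y ← -0.720000 + 0.47·(-0.889600) = -1.138112
x=-0.230000, y=-1.138112: f=-1.313939 → y ← -1.138112 + 0.47·(-1.313939) = -1.755663
x=0.240000, y=-1.755663: f=-1.913784 → y ← -1.755663 + 0.47·(-1.913784) = -2.655141
y(0.71) ≈ -2.6551

-2.6551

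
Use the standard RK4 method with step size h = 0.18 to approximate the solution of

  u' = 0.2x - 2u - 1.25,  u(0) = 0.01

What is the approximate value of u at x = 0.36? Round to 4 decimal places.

RK4: k1 = f(x_n, u_n); k2 = f(x_n + h/2, u_n + (h/2)·k1); k3 = f(x_n + h/2, u_n + (h/2)·k2); k4 = f(x_n + h, u_n + h·k3); u_{n+1} = u_n + (h/6)·(k1 + 2k2 + 2k3 + k4).
x=0.000000, u=0.010000:
  k1 = f(0.000000, 0.010000) = -1.270000
  k2 = f(0.090000, -0.104300) = -1.023400
  k3 = f(0.090000, -0.082106) = -1.067788
  k4 = f(0.180000, -0.182202) = -0.849596
  u ← 0.010000 + (0.18/6)·(k1 + 2k2 + 2k3 + k4) = -0.179059
x=0.180000, u=-0.179059:
  k1 = f(0.180000, -0.179059) = -0.855882
  k2 = f(0.270000, -0.256089) = -0.683823
  k3 = f(0.270000, -0.240603) = -0.714794
  k4 = f(0.360000, -0.307722) = -0.562556
  u ← -0.179059 + (0.18/6)·(k1 + 2k2 + 2k3 + k4) = -0.305529
u(0.36) ≈ -0.3055

-0.3055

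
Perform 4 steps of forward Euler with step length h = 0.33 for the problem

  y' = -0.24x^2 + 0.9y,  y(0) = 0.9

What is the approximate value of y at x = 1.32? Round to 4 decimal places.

2.4100

Euler: y_{n+1} = y_n + h·f(x_n, y_n).
x=0.000000, y=0.900000: f=0.810000 → y ← 0.900000 + 0.33·0.810000 = 1.167300
x=0.330000, y=1.167300: f=1.024434 → y ← 1.167300 + 0.33·1.024434 = 1.505363
x=0.660000, y=1.505363: f=1.250283 → y ← 1.505363 + 0.33·1.250283 = 1.917957
x=0.990000, y=1.917957: f=1.490937 → y ← 1.917957 + 0.33·1.490937 = 2.409966
y(1.32) ≈ 2.4100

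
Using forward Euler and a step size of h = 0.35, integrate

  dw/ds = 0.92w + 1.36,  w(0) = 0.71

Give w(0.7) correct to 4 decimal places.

Euler: w_{n+1} = w_n + h·f(s_n, w_n).
s=0.000000, w=0.710000: f=2.013200 → w ← 0.710000 + 0.35·2.013200 = 1.414620
s=0.350000, w=1.414620: f=2.661450 → w ← 1.414620 + 0.35·2.661450 = 2.346128
w(0.7) ≈ 2.3461

2.3461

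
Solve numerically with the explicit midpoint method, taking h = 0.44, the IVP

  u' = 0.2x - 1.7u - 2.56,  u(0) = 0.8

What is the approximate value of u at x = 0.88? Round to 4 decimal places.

-0.8000

Midpoint: k1 = f(x_n, u_n); k2 = f(x_n + h/2, u_n + (h/2)·k1); u_{n+1} = u_n + h·k2.
x=0.000000, u=0.800000:
  k1 = f(0.000000, 0.800000) = -3.920000
  k2 = f(0.220000, -0.062400) = -2.409920
  u ← 0.800000 + 0.44·(-2.409920) = -0.260365
x=0.440000, u=-0.260365:
  k1 = f(0.440000, -0.260365) = -2.029380
  k2 = f(0.660000, -0.706828) = -1.226392
  u ← -0.260365 + 0.44·(-1.226392) = -0.799977
u(0.88) ≈ -0.8000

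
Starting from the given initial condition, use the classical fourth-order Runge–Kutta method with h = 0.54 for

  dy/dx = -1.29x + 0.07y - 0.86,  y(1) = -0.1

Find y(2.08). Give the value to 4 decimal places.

-3.2915

RK4: k1 = f(x_n, y_n); k2 = f(x_n + h/2, y_n + (h/2)·k1); k3 = f(x_n + h/2, y_n + (h/2)·k2); k4 = f(x_n + h, y_n + h·k3); y_{n+1} = y_n + (h/6)·(k1 + 2k2 + 2k3 + k4).
x=1.000000, y=-0.100000:
  k1 = f(1.000000, -0.100000) = -2.157000
  k2 = f(1.270000, -0.682390) = -2.546067
  k3 = f(1.270000, -0.787438) = -2.553421
  k4 = f(1.540000, -1.478847) = -2.950119
  y ← -0.100000 + (0.54/6)·(k1 + 2k2 + 2k3 + k4) = -1.477549
x=1.540000, y=-1.477549:
  k1 = f(1.540000, -1.477549) = -2.950028
  k2 = f(1.810000, -2.274056) = -3.354084
  k3 = f(1.810000, -2.383151) = -3.361721
  k4 = f(2.080000, -3.292878) = -3.773701
  y ← -1.477549 + (0.54/6)·(k1 + 2k2 + 2k3 + k4) = -3.291529
y(2.08) ≈ -3.2915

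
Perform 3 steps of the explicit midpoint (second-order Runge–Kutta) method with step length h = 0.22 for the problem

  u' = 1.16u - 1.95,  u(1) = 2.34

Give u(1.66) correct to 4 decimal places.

Midpoint: k1 = f(x_n, u_n); k2 = f(x_n + h/2, u_n + (h/2)·k1); u_{n+1} = u_n + h·k2.
x=1.000000, u=2.340000:
  k1 = f(1.000000, 2.340000) = 0.764400
  k2 = f(1.110000, 2.424084) = 0.861937
  u ← 2.340000 + 0.22·0.861937 = 2.529626
x=1.220000, u=2.529626:
  k1 = f(1.220000, 2.529626) = 0.984366
  k2 = f(1.330000, 2.637907) = 1.109972
  u ← 2.529626 + 0.22·1.109972 = 2.773820
x=1.440000, u=2.773820:
  k1 = f(1.440000, 2.773820) = 1.267631
  k2 = f(1.550000, 2.913259) = 1.429381
  u ← 2.773820 + 0.22·1.429381 = 3.088284
u(1.66) ≈ 3.0883

3.0883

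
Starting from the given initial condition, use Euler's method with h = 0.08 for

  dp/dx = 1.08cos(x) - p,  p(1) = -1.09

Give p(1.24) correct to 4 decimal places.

Euler: p_{n+1} = p_n + h·f(x_n, p_n).
x=1.000000, p=-1.090000: f=1.673526 → p ← -1.090000 + 0.08·1.673526 = -0.956118
x=1.080000, p=-0.956118: f=1.465153 → p ← -0.956118 + 0.08·1.465153 = -0.838906
x=1.160000, p=-0.838906: f=1.270192 → p ← -0.838906 + 0.08·1.270192 = -0.737290
p(1.24) ≈ -0.7373

-0.7373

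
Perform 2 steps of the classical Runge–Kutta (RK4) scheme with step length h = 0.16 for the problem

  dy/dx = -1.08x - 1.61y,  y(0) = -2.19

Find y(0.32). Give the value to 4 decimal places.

-1.3552

RK4: k1 = f(x_n, y_n); k2 = f(x_n + h/2, y_n + (h/2)·k1); k3 = f(x_n + h/2, y_n + (h/2)·k2); k4 = f(x_n + h, y_n + h·k3); y_{n+1} = y_n + (h/6)·(k1 + 2k2 + 2k3 + k4).
x=0.000000, y=-2.190000:
  k1 = f(0.000000, -2.190000) = 3.525900
  k2 = f(0.080000, -1.907928) = 2.985364
  k3 = f(0.080000, -1.951171) = 3.054985
  k4 = f(0.160000, -1.701202) = 2.566136
  y ← -2.190000 + (0.16/6)·(k1 + 2k2 + 2k3 + k4) = -1.705394
x=0.160000, y=-1.705394:
  k1 = f(0.160000, -1.705394) = 2.572884
  k2 = f(0.240000, -1.499563) = 2.155096
  k3 = f(0.240000, -1.532986) = 2.208908
  k4 = f(0.320000, -1.351969) = 1.831069
  y ← -1.705394 + (0.16/6)·(k1 + 2k2 + 2k3 + k4) = -1.355208
y(0.32) ≈ -1.3552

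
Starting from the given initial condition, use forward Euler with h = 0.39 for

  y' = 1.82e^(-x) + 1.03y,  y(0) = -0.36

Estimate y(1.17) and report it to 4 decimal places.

Euler: y_{n+1} = y_n + h·f(x_n, y_n).
x=0.000000, y=-0.360000: f=1.449200 → y ← -0.360000 + 0.39·1.449200 = 0.205188
x=0.390000, y=0.205188: f=1.443587 → y ← 0.205188 + 0.39·1.443587 = 0.768187
x=0.780000, y=0.768187: f=1.625532 → y ← 0.768187 + 0.39·1.625532 = 1.402144
y(1.17) ≈ 1.4021

1.4021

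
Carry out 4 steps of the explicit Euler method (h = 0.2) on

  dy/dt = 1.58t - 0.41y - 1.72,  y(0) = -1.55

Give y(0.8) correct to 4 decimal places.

Euler: y_{n+1} = y_n + h·f(t_n, y_n).
t=0.000000, y=-1.550000: f=-1.084500 → y ← -1.550000 + 0.2·(-1.084500) = -1.766900
t=0.200000, y=-1.766900: f=-0.679571 → y ← -1.766900 + 0.2·(-0.679571) = -1.902814
t=0.400000, y=-1.902814: f=-0.307846 → y ← -1.902814 + 0.2·(-0.307846) = -1.964383
t=0.600000, y=-1.964383: f=0.033397 → y ← -1.964383 + 0.2·0.033397 = -1.957704
y(0.8) ≈ -1.9577

-1.9577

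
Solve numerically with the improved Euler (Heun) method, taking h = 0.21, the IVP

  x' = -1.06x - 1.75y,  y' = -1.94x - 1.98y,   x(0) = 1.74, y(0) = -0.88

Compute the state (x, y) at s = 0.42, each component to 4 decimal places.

Heun on (x,y): k1 = f(s_n, state_n); k2 = f(s_n + h, state_n + h·k1); state_{n+1} = state_n + (h/2)·(k1 + k2).
0.000000: (1.740000, -0.880000)
  k1 = (-0.304400, -1.633200)
  predictor → (1.676076, -1.222972)
  k2 = (0.363560, -0.830103)
  → (1.746212, -1.138647)
0.210000: (1.746212, -1.138647)
  k1 = (0.141647, -1.133130)
  predictor → (1.775958, -1.376604)
  k2 = (0.526542, -0.719682)
  → (1.816372, -1.333192)
(x(0.42), y(0.42)) ≈ (1.8164, -1.3332)

1.8164, -1.3332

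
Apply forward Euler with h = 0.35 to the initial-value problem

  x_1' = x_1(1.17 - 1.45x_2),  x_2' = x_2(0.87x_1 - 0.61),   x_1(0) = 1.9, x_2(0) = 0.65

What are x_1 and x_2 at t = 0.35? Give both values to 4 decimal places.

2.0513, 0.8873

Euler on (x_1,x_2): x_1_{n+1} = x_1_n + h·x_1', x_2_{n+1} = x_2_n + h·x_2'.
0.000000: (1.900000, 0.650000); f=(0.432250, 0.677950) → (2.051287, 0.887283)
(x_1(0.35), x_2(0.35)) ≈ (2.0513, 0.8873)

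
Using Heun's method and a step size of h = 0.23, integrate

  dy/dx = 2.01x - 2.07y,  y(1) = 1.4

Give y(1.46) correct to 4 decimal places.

1.3133

Heun: k1 = f(x_n, y_n); k2 = f(x_n + h, y_n + h·k1); y_{n+1} = y_n + (h/2)·(k1 + k2).
x=1.000000, y=1.400000:
  k1 = f(1.000000, 1.400000) = -0.888000
  k2 = f(1.230000, 1.195760) = -0.002923
  y ← 1.400000 + (0.23/2)·(-0.888000 + (-0.002923)) = 1.297544
x=1.230000, y=1.297544:
  k1 = f(1.230000, 1.297544) = -0.213616
  k2 = f(1.460000, 1.248412) = 0.350387
  y ← 1.297544 + (0.23/2)·(-0.213616 + 0.350387) = 1.313272
y(1.46) ≈ 1.3133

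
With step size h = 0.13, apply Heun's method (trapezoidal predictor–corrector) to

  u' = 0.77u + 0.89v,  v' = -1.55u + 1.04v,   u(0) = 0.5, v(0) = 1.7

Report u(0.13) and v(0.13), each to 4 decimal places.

0.7666, 1.8130

Heun on (u,v): k1 = f(t_n, state_n); k2 = f(t_n + h, state_n + h·k1); state_{n+1} = state_n + (h/2)·(k1 + k2).
0.000000: (0.500000, 1.700000)
  k1 = (1.898000, 0.993000)
  predictor → (0.746740, 1.829090)
  k2 = (2.202880, 0.744807)
  → (0.766557, 1.812957)
(u(0.13), v(0.13)) ≈ (0.7666, 1.8130)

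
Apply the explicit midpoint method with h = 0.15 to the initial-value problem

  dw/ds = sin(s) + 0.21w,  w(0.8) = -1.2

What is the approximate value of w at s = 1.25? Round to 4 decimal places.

Midpoint: k1 = f(s_n, w_n); k2 = f(s_n + h/2, w_n + (h/2)·k1); w_{n+1} = w_n + h·k2.
s=0.800000, w=-1.200000:
  k1 = f(0.800000, -1.200000) = 0.465356
  k2 = f(0.875000, -1.165098) = 0.522873
  w ← -1.200000 + 0.15·0.522873 = -1.121569
s=0.950000, w=-1.121569:
  k1 = f(0.950000, -1.121569) = 0.577886
  k2 = f(1.025000, -1.078228) = 0.628286
  w ← -1.121569 + 0.15·0.628286 = -1.027326
s=1.100000, w=-1.027326:
  k1 = f(1.100000, -1.027326) = 0.675469
  k2 = f(1.175000, -0.976666) = 0.717590
  w ← -1.027326 + 0.15·0.717590 = -0.919688
w(1.25) ≈ -0.9197

-0.9197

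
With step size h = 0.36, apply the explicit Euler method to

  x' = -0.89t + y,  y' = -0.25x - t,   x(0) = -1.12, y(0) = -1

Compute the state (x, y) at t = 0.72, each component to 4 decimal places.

Euler on (x,y): x_{n+1} = x_n + h·x', y_{n+1} = y_n + h·y'.
0.000000: (-1.120000, -1.000000); f=(-1.000000, 0.280000) → (-1.480000, -0.899200)
0.360000: (-1.480000, -0.899200); f=(-1.219600, 0.010000) → (-1.919056, -0.895600)
(x(0.72), y(0.72)) ≈ (-1.9191, -0.8956)

-1.9191, -0.8956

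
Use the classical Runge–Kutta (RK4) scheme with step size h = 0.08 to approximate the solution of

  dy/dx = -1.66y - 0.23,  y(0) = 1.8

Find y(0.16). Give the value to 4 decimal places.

1.3478

RK4: k1 = f(x_n, y_n); k2 = f(x_n + h/2, y_n + (h/2)·k1); k3 = f(x_n + h/2, y_n + (h/2)·k2); k4 = f(x_n + h, y_n + h·k3); y_{n+1} = y_n + (h/6)·(k1 + 2k2 + 2k3 + k4).
x=0.000000, y=1.800000:
  k1 = f(0.000000, 1.800000) = -3.218000
  k2 = f(0.040000, 1.671280) = -3.004325
  k3 = f(0.040000, 1.679827) = -3.018513
  k4 = f(0.080000, 1.558519) = -2.817141
  y ← 1.800000 + (0.08/6)·(k1 + 2k2 + 2k3 + k4) = 1.558922
x=0.080000, y=1.558922:
  k1 = f(0.080000, 1.558922) = -2.817811
  k2 = f(0.120000, 1.446210) = -2.630709
  k3 = f(0.120000, 1.453694) = -2.643132
  k4 = f(0.160000, 1.347472) = -2.466803
  y ← 1.558922 + (0.08/6)·(k1 + 2k2 + 2k3 + k4) = 1.347825
y(0.16) ≈ 1.3478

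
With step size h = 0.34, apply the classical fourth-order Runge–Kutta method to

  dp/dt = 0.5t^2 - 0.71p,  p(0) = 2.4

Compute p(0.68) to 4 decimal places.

1.5276

RK4: k1 = f(t_n, p_n); k2 = f(t_n + h/2, p_n + (h/2)·k1); k3 = f(t_n + h/2, p_n + (h/2)·k2); k4 = f(t_n + h, p_n + h·k3); p_{n+1} = p_n + (h/6)·(k1 + 2k2 + 2k3 + k4).
t=0.000000, p=2.400000:
  k1 = f(0.000000, 2.400000) = -1.704000
  k2 = f(0.170000, 2.110320) = -1.483877
  k3 = f(0.170000, 2.147741) = -1.510446
  k4 = f(0.340000, 1.886448) = -1.281578
  p ← 2.400000 + (0.34/6)·(k1 + 2k2 + 2k3 + k4) = 1.891461
t=0.340000, p=1.891461:
  k1 = f(0.340000, 1.891461) = -1.285137
  k2 = f(0.510000, 1.672987) = -1.057771
  k3 = f(0.510000, 1.711640) = -1.085214
  k4 = f(0.680000, 1.522488) = -0.849766
  p ← 1.891461 + (0.34/6)·(k1 + 2k2 + 2k3 + k4) = 1.527611
p(0.68) ≈ 1.5276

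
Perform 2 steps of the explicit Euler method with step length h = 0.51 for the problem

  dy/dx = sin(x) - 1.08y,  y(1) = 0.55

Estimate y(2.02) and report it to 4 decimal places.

Euler: y_{n+1} = y_n + h·f(x_n, y_n).
x=1.000000, y=0.550000: f=0.247471 → y ← 0.550000 + 0.51·0.247471 = 0.676210
x=1.510000, y=0.676210: f=0.267845 → y ← 0.676210 + 0.51·0.267845 = 0.812811
y(2.02) ≈ 0.8128

0.8128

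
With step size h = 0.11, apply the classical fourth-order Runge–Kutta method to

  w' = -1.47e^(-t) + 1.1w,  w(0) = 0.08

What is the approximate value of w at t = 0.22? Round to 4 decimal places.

RK4: k1 = f(t_n, w_n); k2 = f(t_n + h/2, w_n + (h/2)·k1); k3 = f(t_n + h/2, w_n + (h/2)·k2); k4 = f(t_n + h, w_n + h·k3); w_{n+1} = w_n + (h/6)·(k1 + 2k2 + 2k3 + k4).
t=0.000000, w=0.080000:
  k1 = f(0.000000, 0.080000) = -1.382000
  k2 = f(0.055000, 0.003990) = -1.386944
  k3 = f(0.055000, 0.003718) = -1.387243
  k4 = f(0.110000, -0.072597) = -1.396733
  w ← 0.080000 + (0.11/6)·(k1 + 2k2 + 2k3 + k4) = -0.072664
t=0.110000, w=-0.072664:
  k1 = f(0.110000, -0.072664) = -1.396806
  k2 = f(0.165000, -0.149488) = -1.410841
  k3 = f(0.165000, -0.150260) = -1.411690
  k4 = f(0.220000, -0.227949) = -1.430447
  w ← -0.072664 + (0.11/6)·(k1 + 2k2 + 2k3 + k4) = -0.227989
w(0.22) ≈ -0.2280

-0.2280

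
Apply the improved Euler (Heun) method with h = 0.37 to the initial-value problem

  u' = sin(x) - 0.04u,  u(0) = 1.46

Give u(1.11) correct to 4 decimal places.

1.9380

Heun: k1 = f(x_n, u_n); k2 = f(x_n + h, u_n + h·k1); u_{n+1} = u_n + (h/2)·(k1 + k2).
x=0.000000, u=1.460000:
  k1 = f(0.000000, 1.460000) = -0.058400
  k2 = f(0.370000, 1.438392) = 0.304080
  u ← 1.460000 + (0.37/2)·(-0.058400 + 0.304080) = 1.505451
x=0.370000, u=1.505451:
  k1 = f(0.370000, 1.505451) = 0.301397
  k2 = f(0.740000, 1.616968) = 0.609609
  u ← 1.505451 + (0.37/2)·(0.301397 + 0.609609) = 1.673987
x=0.740000, u=1.673987:
  k1 = f(0.740000, 1.673987) = 0.607328
  k2 = f(1.110000, 1.898698) = 0.819751
  u ← 1.673987 + (0.37/2)·(0.607328 + 0.819751) = 1.937997
u(1.11) ≈ 1.9380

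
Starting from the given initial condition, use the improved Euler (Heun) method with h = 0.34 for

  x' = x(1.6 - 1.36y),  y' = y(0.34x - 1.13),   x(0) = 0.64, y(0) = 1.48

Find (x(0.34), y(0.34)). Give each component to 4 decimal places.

0.6149, 1.0868

Heun on (x,y): k1 = f(t_n, state_n); k2 = f(t_n + h, state_n + h·k1); state_{n+1} = state_n + (h/2)·(k1 + k2).
0.000000: (0.640000, 1.480000)
  k1 = (-0.264192, -1.350352)
  predictor → (0.550175, 1.020880)
  k2 = (0.116418, -0.962629)
  → (0.614879, 1.086793)
(x(0.34), y(0.34)) ≈ (0.6149, 1.0868)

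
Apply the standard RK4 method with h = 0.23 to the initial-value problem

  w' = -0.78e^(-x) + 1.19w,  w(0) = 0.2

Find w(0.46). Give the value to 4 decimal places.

-0.0451

RK4: k1 = f(x_n, w_n); k2 = f(x_n + h/2, w_n + (h/2)·k1); k3 = f(x_n + h/2, w_n + (h/2)·k2); k4 = f(x_n + h, w_n + h·k3); w_{n+1} = w_n + (h/6)·(k1 + 2k2 + 2k3 + k4).
x=0.000000, w=0.200000:
  k1 = f(0.000000, 0.200000) = -0.542000
  k2 = f(0.115000, 0.137670) = -0.531438
  k3 = f(0.115000, 0.138885) = -0.529993
  k4 = f(0.230000, 0.078102) = -0.526795
  w ← 0.200000 + (0.23/6)·(k1 + 2k2 + 2k3 + k4) = 0.077653
x=0.230000, w=0.077653:
  k1 = f(0.230000, 0.077653) = -0.527329
  k2 = f(0.345000, 0.017010) = -0.532170
  k3 = f(0.345000, 0.016454) = -0.532832
  k4 = f(0.460000, -0.044898) = -0.545830
  w ← 0.077653 + (0.23/6)·(k1 + 2k2 + 2k3 + k4) = -0.045135
w(0.46) ≈ -0.0451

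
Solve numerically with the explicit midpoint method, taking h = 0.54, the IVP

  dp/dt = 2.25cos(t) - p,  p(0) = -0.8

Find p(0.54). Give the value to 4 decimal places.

0.3583

Midpoint: k1 = f(t_n, p_n); k2 = f(t_n + h/2, p_n + (h/2)·k1); p_{n+1} = p_n + h·k2.
t=0.000000, p=-0.800000:
  k1 = f(0.000000, -0.800000) = 3.050000
  k2 = f(0.270000, 0.023500) = 2.144985
  p ← -0.800000 + 0.54·2.144985 = 0.358292
p(0.54) ≈ 0.3583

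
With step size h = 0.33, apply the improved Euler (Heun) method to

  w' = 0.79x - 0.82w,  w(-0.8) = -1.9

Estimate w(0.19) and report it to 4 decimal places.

-0.9713

Heun: k1 = f(x_n, w_n); k2 = f(x_n + h, w_n + h·k1); w_{n+1} = w_n + (h/2)·(k1 + k2).
x=-0.800000, w=-1.900000:
  k1 = f(-0.800000, -1.900000) = 0.926000
  k2 = f(-0.470000, -1.594420) = 0.936124
  w ← -1.900000 + (0.33/2)·(0.926000 + 0.936124) = -1.592749
x=-0.470000, w=-1.592749:
  k1 = f(-0.470000, -1.592749) = 0.934755
  k2 = f(-0.140000, -1.284280) = 0.942510
  w ← -1.592749 + (0.33/2)·(0.934755 + 0.942510) = -1.283001
x=-0.140000, w=-1.283001:
  k1 = f(-0.140000, -1.283001) = 0.941461
  k2 = f(0.190000, -0.972319) = 0.947401
  w ← -1.283001 + (0.33/2)·(0.941461 + 0.947401) = -0.971339
w(0.19) ≈ -0.9713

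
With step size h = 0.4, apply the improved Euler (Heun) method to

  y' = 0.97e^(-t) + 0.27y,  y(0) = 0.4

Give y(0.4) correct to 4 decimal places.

Heun: k1 = f(t_n, y_n); k2 = f(t_n + h, y_n + h·k1); y_{n+1} = y_n + (h/2)·(k1 + k2).
t=0.000000, y=0.400000:
  k1 = f(0.000000, 0.400000) = 1.078000
  k2 = f(0.400000, 0.831200) = 0.874634
  y ← 0.400000 + (0.4/2)·(1.078000 + 0.874634) = 0.790527
y(0.4) ≈ 0.7905

0.7905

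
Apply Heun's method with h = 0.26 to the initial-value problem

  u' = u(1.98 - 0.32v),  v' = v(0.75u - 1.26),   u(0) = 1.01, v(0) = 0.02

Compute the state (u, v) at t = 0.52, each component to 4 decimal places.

2.7330, 0.0199

Heun on (u,v): k1 = f(t_n, state_n); k2 = f(t_n + h, state_n + h·k1); state_{n+1} = state_n + (h/2)·(k1 + k2).
0.000000: (1.010000, 0.020000)
  k1 = (1.993336, -0.010050)
  predictor → (1.528267, 0.017387)
  k2 = (3.017466, -0.001979)
  → (1.661404, 0.018436)
0.260000: (1.661404, 0.018436)
  k1 = (3.279779, -0.000257)
  predictor → (2.514147, 0.018369)
  k2 = (4.963232, 0.011492)
  → (2.732996, 0.019897)
(u(0.52), v(0.52)) ≈ (2.7330, 0.0199)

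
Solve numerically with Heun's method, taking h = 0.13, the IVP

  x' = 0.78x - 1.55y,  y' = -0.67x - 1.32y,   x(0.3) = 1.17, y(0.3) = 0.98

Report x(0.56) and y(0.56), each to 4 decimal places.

1.0997, 0.5338

Heun on (x,y): k1 = f(t_n, state_n); k2 = f(t_n + h, state_n + h·k1); state_{n+1} = state_n + (h/2)·(k1 + k2).
0.300000: (1.170000, 0.980000)
  k1 = (-0.606400, -2.077500)
  predictor → (1.091168, 0.709925)
  k2 = (-0.249273, -1.668184)
  → (1.114381, 0.736531)
0.430000: (1.114381, 0.736531)
  k1 = (-0.272405, -1.718856)
  predictor → (1.078969, 0.513079)
  k2 = (0.046323, -1.400174)
  → (1.099686, 0.533794)
(x(0.56), y(0.56)) ≈ (1.0997, 0.5338)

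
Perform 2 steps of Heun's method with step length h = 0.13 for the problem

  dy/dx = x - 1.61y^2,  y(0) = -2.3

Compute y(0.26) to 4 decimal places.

Heun: k1 = f(x_n, y_n); k2 = f(x_n + h, y_n + h·k1); y_{n+1} = y_n + (h/2)·(k1 + k2).
x=0.000000, y=-2.300000:
  k1 = f(0.000000, -2.300000) = -8.516900
  k2 = f(0.130000, -3.407197) = -18.560476
  y ← -2.300000 + (0.13/2)·(-8.516900 + (-18.560476)) = -4.060029
x=0.130000, y=-4.060029:
  k1 = f(0.130000, -4.060029) = -26.408981
  k2 = f(0.260000, -7.493197) = -90.138282
  y ← -4.060029 + (0.13/2)·(-26.408981 + (-90.138282)) = -11.635602
y(0.26) ≈ -11.6356

-11.6356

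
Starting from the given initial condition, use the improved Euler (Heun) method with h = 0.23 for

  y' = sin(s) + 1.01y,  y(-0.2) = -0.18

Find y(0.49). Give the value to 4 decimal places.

Heun: k1 = f(s_n, y_n); k2 = f(s_n + h, y_n + h·k1); y_{n+1} = y_n + (h/2)·(k1 + k2).
s=-0.200000, y=-0.180000:
  k1 = f(-0.200000, -0.180000) = -0.380469
  k2 = f(0.030000, -0.267508) = -0.240188
  y ← -0.180000 + (0.23/2)·(-0.380469 + (-0.240188)) = -0.251376
s=0.030000, y=-0.251376:
  k1 = f(0.030000, -0.251376) = -0.223894
  k2 = f(0.260000, -0.302871) = -0.048819
  y ← -0.251376 + (0.23/2)·(-0.223894 + (-0.048819)) = -0.282738
s=0.260000, y=-0.282738:
  k1 = f(0.260000, -0.282738) = -0.028484
  k2 = f(0.490000, -0.289289) = 0.178444
  y ← -0.282738 + (0.23/2)·(-0.028484 + 0.178444) = -0.265492
y(0.49) ≈ -0.2655

-0.2655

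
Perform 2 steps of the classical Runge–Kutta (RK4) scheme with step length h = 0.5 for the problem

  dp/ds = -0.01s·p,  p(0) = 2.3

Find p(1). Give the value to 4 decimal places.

RK4: k1 = f(s_n, p_n); k2 = f(s_n + h/2, p_n + (h/2)·k1); k3 = f(s_n + h/2, p_n + (h/2)·k2); k4 = f(s_n + h, p_n + h·k3); p_{n+1} = p_n + (h/6)·(k1 + 2k2 + 2k3 + k4).
s=0.000000, p=2.300000:
  k1 = f(0.000000, 2.300000) = 0.000000
  k2 = f(0.250000, 2.300000) = -0.005750
  k3 = f(0.250000, 2.298562) = -0.005746
  k4 = f(0.500000, 2.297127) = -0.011486
  p ← 2.300000 + (0.5/6)·(k1 + 2k2 + 2k3 + k4) = 2.297127
s=0.500000, p=2.297127:
  k1 = f(0.500000, 2.297127) = -0.011486
  k2 = f(0.750000, 2.294255) = -0.017207
  k3 = f(0.750000, 2.292825) = -0.017196
  k4 = f(1.000000, 2.288529) = -0.022885
  p ← 2.297127 + (0.5/6)·(k1 + 2k2 + 2k3 + k4) = 2.288529
p(1) ≈ 2.2885

2.2885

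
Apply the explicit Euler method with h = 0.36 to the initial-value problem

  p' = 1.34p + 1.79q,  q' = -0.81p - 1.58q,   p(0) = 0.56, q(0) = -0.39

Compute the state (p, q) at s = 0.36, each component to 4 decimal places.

0.5788, -0.3315

Euler on (p,q): p_{n+1} = p_n + h·p', q_{n+1} = q_n + h·q'.
0.000000: (0.560000, -0.390000); f=(0.052300, 0.162600) → (0.578828, -0.331464)
(p(0.36), q(0.36)) ≈ (0.5788, -0.3315)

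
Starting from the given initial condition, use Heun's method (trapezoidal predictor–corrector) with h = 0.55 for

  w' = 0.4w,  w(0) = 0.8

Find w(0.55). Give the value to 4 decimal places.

0.9954

Heun: k1 = f(s_n, w_n); k2 = f(s_n + h, w_n + h·k1); w_{n+1} = w_n + (h/2)·(k1 + k2).
s=0.000000, w=0.800000:
  k1 = f(0.000000, 0.800000) = 0.320000
  k2 = f(0.550000, 0.976000) = 0.390400
  w ← 0.800000 + (0.55/2)·(0.320000 + 0.390400) = 0.995360
w(0.55) ≈ 0.9954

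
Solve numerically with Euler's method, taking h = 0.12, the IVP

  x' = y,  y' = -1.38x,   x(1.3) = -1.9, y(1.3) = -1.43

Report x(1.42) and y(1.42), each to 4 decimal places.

Euler on (x,y): x_{n+1} = x_n + h·x', y_{n+1} = y_n + h·y'.
1.300000: (-1.900000, -1.430000); f=(-1.430000, 2.622000) → (-2.071600, -1.115360)
(x(1.42), y(1.42)) ≈ (-2.0716, -1.1154)

-2.0716, -1.1154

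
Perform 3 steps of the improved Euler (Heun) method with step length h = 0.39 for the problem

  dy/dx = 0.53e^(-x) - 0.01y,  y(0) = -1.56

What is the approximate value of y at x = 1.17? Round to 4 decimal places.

-1.1744

Heun: k1 = f(x_n, y_n); k2 = f(x_n + h, y_n + h·k1); y_{n+1} = y_n + (h/2)·(k1 + k2).
x=0.000000, y=-1.560000:
  k1 = f(0.000000, -1.560000) = 0.545600
  k2 = f(0.390000, -1.347216) = 0.372312
  y ← -1.560000 + (0.39/2)·(0.545600 + 0.372312) = -1.381007
x=0.390000, y=-1.381007:
  k1 = f(0.390000, -1.381007) = 0.372650
  k2 = f(0.780000, -1.235674) = 0.255312
  y ← -1.381007 + (0.39/2)·(0.372650 + 0.255312) = -1.258554
x=0.780000, y=-1.258554:
  k1 = f(0.780000, -1.258554) = 0.255541
  k2 = f(1.170000, -1.158894) = 0.176083
  y ← -1.258554 + (0.39/2)·(0.255541 + 0.176083) = -1.174388
y(1.17) ≈ -1.1744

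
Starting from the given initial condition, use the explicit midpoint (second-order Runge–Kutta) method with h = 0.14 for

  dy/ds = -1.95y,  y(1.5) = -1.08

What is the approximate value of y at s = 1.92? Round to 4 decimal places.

-0.4821

Midpoint: k1 = f(s_n, y_n); k2 = f(s_n + h/2, y_n + (h/2)·k1); y_{n+1} = y_n + h·k2.
s=1.500000, y=-1.080000:
  k1 = f(1.500000, -1.080000) = 2.106000
  k2 = f(1.570000, -0.932580) = 1.818531
  y ← -1.080000 + 0.14·1.818531 = -0.825406
s=1.640000, y=-0.825406:
  k1 = f(1.640000, -0.825406) = 1.609541
  k2 = f(1.710000, -0.712738) = 1.389839
  y ← -0.825406 + 0.14·1.389839 = -0.630828
s=1.780000, y=-0.630828:
  k1 = f(1.780000, -0.630828) = 1.230115
  k2 = f(1.850000, -0.544720) = 1.062204
  y ← -0.630828 + 0.14·1.062204 = -0.482120
y(1.92) ≈ -0.4821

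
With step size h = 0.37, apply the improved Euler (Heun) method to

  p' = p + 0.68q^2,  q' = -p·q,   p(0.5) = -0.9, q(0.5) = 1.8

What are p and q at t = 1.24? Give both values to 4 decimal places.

Heun on (p,q): k1 = f(t_n, state_n); k2 = f(t_n + h, state_n + h·k1); state_{n+1} = state_n + (h/2)·(k1 + k2).
0.500000: (-0.900000, 1.800000)
  k1 = (1.303200, 1.620000)
  predictor → (-0.417816, 2.399400)
  k2 = (3.497026, 1.002508)
  → (-0.011958, 2.285164)
0.870000: (-0.011958, 2.285164)
  k1 = (3.538984, 0.027326)
  predictor → (1.297466, 2.295275)
  k2 = (4.879900, -2.978041)
  → (1.545535, 1.739282)
(p(1.24), q(1.24)) ≈ (1.5455, 1.7393)

1.5455, 1.7393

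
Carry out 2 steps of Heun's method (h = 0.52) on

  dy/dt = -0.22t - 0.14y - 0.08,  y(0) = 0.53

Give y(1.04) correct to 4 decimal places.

Heun: k1 = f(t_n, y_n); k2 = f(t_n + h, y_n + h·k1); y_{n+1} = y_n + (h/2)·(k1 + k2).
t=0.000000, y=0.530000:
  k1 = f(0.000000, 0.530000) = -0.154200
  k2 = f(0.520000, 0.449816) = -0.257374
  y ← 0.530000 + (0.52/2)·(-0.154200 + (-0.257374)) = 0.422991
t=0.520000, y=0.422991:
  k1 = f(0.520000, 0.422991) = -0.253619
  k2 = f(1.040000, 0.291109) = -0.349555
  y ← 0.422991 + (0.52/2)·(-0.253619 + (-0.349555)) = 0.266165
y(1.04) ≈ 0.2662

0.2662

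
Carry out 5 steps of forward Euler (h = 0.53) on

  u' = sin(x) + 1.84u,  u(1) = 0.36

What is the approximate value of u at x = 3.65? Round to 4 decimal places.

Euler: u_{n+1} = u_n + h·f(x_n, u_n).
x=1.000000, u=0.360000: f=1.503871 → u ← 0.360000 + 0.53·1.503871 = 1.157052
x=1.530000, u=1.157052: f=3.128143 → u ← 1.157052 + 0.53·3.128143 = 2.814967
x=2.060000, u=2.814967: f=6.062247 → u ← 2.814967 + 0.53·6.062247 = 6.027958
x=2.590000, u=6.027958: f=11.615488 → u ← 6.027958 + 0.53·11.615488 = 12.184167
x=3.120000, u=12.184167: f=22.440458 → u ← 12.184167 + 0.53·22.440458 = 24.077610
u(3.65) ≈ 24.0776

24.0776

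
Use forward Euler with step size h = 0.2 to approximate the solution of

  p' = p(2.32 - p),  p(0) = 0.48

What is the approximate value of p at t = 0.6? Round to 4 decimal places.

1.1280

Euler: p_{n+1} = p_n + h·f(t_n, p_n).
t=0.000000, p=0.480000: f=0.883200 → p ← 0.480000 + 0.2·0.883200 = 0.656640
t=0.200000, p=0.656640: f=1.092229 → p ← 0.656640 + 0.2·1.092229 = 0.875086
t=0.400000, p=0.875086: f=1.264424 → p ← 0.875086 + 0.2·1.264424 = 1.127971
p(0.6) ≈ 1.1280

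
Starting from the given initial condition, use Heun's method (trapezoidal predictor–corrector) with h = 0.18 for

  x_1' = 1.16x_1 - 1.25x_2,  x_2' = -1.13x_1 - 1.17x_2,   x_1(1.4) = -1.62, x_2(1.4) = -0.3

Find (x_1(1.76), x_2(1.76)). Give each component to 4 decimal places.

Heun on (x_1,x_2): k1 = f(x_n, state_n); k2 = f(x_n + h, state_n + h·k1); state_{n+1} = state_n + (h/2)·(k1 + k2).
1.400000: (-1.620000, -0.300000)
  k1 = (-1.504200, 2.181600)
  predictor → (-1.890756, 0.092688)
  k2 = (-2.309137, 2.028109)
  → (-1.963200, 0.078874)
1.580000: (-1.963200, 0.078874)
  k1 = (-2.375905, 2.126134)
  predictor → (-2.390863, 0.461578)
  k2 = (-3.350374, 2.161629)
  → (-2.478565, 0.464773)
(x_1(1.76), x_2(1.76)) ≈ (-2.4786, 0.4648)

-2.4786, 0.4648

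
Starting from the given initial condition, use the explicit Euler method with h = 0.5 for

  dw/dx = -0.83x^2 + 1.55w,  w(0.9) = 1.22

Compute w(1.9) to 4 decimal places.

2.4337

Euler: w_{n+1} = w_n + h·f(x_n, w_n).
x=0.900000, w=1.220000: f=1.218700 → w ← 1.220000 + 0.5·1.218700 = 1.829350
x=1.400000, w=1.829350: f=1.208693 → w ← 1.829350 + 0.5·1.208693 = 2.433696
w(1.9) ≈ 2.4337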